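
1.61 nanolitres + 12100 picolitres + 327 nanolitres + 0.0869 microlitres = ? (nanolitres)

427.61 nanolitres

In nanolitres:
  1.61 nanolitres → 1.61
  12100 picolitres = 12100 × 10⁻³ nanolitres = 12.1
  327 nanolitres → 327
  0.0869 microlitres = 0.0869 × 10³ nanolitres = 86.9
Sum: 1.61 + 12.1 + 327 + 86.9 = 427.61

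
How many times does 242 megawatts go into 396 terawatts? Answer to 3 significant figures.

1640000

(396e12) / (242e6) = 1.636e6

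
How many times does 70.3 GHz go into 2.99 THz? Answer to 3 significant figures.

(2.99 × 10¹²) / (70.3 × 10⁹) = 0.04253 × 10³

42.5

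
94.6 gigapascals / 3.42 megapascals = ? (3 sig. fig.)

(94.6e9) / (3.42e6) = 27.66e3

27700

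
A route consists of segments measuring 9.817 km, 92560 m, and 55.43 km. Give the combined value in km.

In km:
  9.817 km → 9.817
  92560 m = 92560 × 10⁻³ km = 92.56
  55.43 km → 55.43
Sum: 9.817 + 92.56 + 55.43 = 157.807

157.807 km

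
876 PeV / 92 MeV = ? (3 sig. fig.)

(876e15) / (92e6) = 9.522e9

9520000000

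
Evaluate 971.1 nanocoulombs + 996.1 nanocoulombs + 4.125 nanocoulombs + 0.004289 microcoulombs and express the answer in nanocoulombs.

1975.614 nanocoulombs

In nanocoulombs:
  971.1 nanocoulombs → 971.1
  996.1 nanocoulombs → 996.1
  4.125 nanocoulombs → 4.125
  0.004289 microcoulombs = 0.004289 × 10³ nanocoulombs = 4.289
Sum: 971.1 + 996.1 + 4.125 + 4.289 = 1975.614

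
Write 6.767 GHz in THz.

giga = 10⁹, tera = 10¹²; factor is 10⁻³.
6.767 × 10⁻³ = 0.006767

0.006767 THz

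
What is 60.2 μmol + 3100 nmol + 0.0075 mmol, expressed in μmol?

In μmol:
  60.2 μmol → 60.2
  3100 nmol = 3100e-3 μmol = 3.1
  0.0075 mmol = 0.0075e3 μmol = 7.5
Sum: 60.2 + 3.1 + 7.5 = 70.8

70.8 μmol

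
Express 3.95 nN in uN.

0.00395 uN

nano = 10^-9, micro = 10^-6; factor is 10^-3.
3.95 × 10^-3 = 0.00395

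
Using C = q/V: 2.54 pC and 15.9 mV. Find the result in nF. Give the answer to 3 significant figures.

(2.54 × 10^-12) / (15.9 × 10^-3) = 0.15975 × 10^-9 F

0.160 nF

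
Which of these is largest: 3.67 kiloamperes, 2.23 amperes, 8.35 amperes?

3.67 kiloamperes

3.67 kiloamperes = 3670 amperes
2.23 amperes = 2.23 amperes
8.35 amperes = 8.35 amperes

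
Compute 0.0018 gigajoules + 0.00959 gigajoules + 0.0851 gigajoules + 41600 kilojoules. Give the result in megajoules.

138.09 megajoules

In megajoules:
  0.0018 gigajoules = 0.0018 × 10^3 megajoules = 1.8
  0.00959 gigajoules = 0.00959 × 10^3 megajoules = 9.59
  0.0851 gigajoules = 0.0851 × 10^3 megajoules = 85.1
  41600 kilojoules = 41600 × 10^-3 megajoules = 41.6
Sum: 1.8 + 9.59 + 85.1 + 41.6 = 138.09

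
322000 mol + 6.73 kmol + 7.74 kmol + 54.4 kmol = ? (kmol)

390.87 kmol

In kmol:
  322000 mol = 322000e-3 kmol = 322
  6.73 kmol → 6.73
  7.74 kmol → 7.74
  54.4 kmol → 54.4
Sum: 322 + 6.73 + 7.74 + 54.4 = 390.87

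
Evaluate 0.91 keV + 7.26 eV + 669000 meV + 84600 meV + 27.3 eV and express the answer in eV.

In eV:
  0.91 keV = 0.91e3 eV = 910
  7.26 eV → 7.26
  669000 meV = 669000e-3 eV = 669
  84600 meV = 84600e-3 eV = 84.6
  27.3 eV → 27.3
Sum: 910 + 7.26 + 669 + 84.6 + 27.3 = 1698.16

1698.16 eV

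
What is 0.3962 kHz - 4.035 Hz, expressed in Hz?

392.165 Hz

In Hz:
  0.3962 kHz = 0.3962 × 10^3 Hz = 396.2
  4.035 Hz → 4.035
Difference: 396.2 - 4.035 = 392.165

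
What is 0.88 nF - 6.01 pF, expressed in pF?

873.99 pF

In pF:
  0.88 nF = 0.88 × 10³ pF = 880
  6.01 pF → 6.01
Difference: 880 - 6.01 = 873.99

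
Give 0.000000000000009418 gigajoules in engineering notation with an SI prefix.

= 9.418 × 10^-6 joules; 10^-6 is micro.

9.418 microjoules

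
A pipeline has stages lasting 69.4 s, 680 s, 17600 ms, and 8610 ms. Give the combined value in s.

In s:
  69.4 s → 69.4
  680 s → 680
  17600 ms = 17600 × 10^-3 s = 17.6
  8610 ms = 8610 × 10^-3 s = 8.61
Sum: 69.4 + 680 + 17.6 + 8.61 = 775.61

775.61 s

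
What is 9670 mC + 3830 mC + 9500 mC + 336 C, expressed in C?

359 C

In C:
  9670 mC = 9670e-3 C = 9.67
  3830 mC = 3830e-3 C = 3.83
  9500 mC = 9500e-3 C = 9.5
  336 C → 336
Sum: 9.67 + 3.83 + 9.5 + 336 = 359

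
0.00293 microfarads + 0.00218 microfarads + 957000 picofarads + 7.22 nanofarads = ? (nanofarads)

In nanofarads:
  0.00293 microfarads = 0.00293e3 nanofarads = 2.93
  0.00218 microfarads = 0.00218e3 nanofarads = 2.18
  957000 picofarads = 957000e-3 nanofarads = 957
  7.22 nanofarads → 7.22
Sum: 2.93 + 2.18 + 957 + 7.22 = 969.33

969.33 nanofarads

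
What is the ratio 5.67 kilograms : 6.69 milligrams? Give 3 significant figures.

(5.67 × 10³) / (6.69 × 10⁻³) = 0.8475 × 10⁶

848000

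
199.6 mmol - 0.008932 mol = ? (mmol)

In mmol:
  199.6 mmol → 199.6
  0.008932 mol = 0.008932e3 mmol = 8.932
Difference: 199.6 - 8.932 = 190.668

190.668 mmol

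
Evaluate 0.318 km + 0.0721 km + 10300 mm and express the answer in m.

400.4 m

In m:
  0.318 km = 0.318 × 10³ m = 318
  0.0721 km = 0.0721 × 10³ m = 72.1
  10300 mm = 10300 × 10⁻³ m = 10.3
Sum: 318 + 72.1 + 10.3 = 400.4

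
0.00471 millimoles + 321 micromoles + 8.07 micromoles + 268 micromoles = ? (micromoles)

601.78 micromoles

In micromoles:
  0.00471 millimoles = 0.00471 × 10³ micromoles = 4.71
  321 micromoles → 321
  8.07 micromoles → 8.07
  268 micromoles → 268
Sum: 4.71 + 321 + 8.07 + 268 = 601.78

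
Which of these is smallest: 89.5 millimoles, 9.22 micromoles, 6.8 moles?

89.5 millimoles = 0.0895 moles
9.22 micromoles = 0.00000922 moles
6.8 moles = 6.8 moles

9.22 micromoles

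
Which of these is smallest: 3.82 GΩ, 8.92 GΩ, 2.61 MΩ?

3.82 GΩ = 3820000000 Ω
8.92 GΩ = 8920000000 Ω
2.61 MΩ = 2610000 Ω

2.61 MΩ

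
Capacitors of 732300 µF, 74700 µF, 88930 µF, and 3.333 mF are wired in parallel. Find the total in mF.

In mF:
  732300 µF = 732300 × 10⁻³ mF = 732.3
  74700 µF = 74700 × 10⁻³ mF = 74.7
  88930 µF = 88930 × 10⁻³ mF = 88.93
  3.333 mF → 3.333
Sum: 732.3 + 74.7 + 88.93 + 3.333 = 899.263

899.263 mF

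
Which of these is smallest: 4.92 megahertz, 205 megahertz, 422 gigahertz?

4.92 megahertz

4.92 megahertz = 4920000 hertz
205 megahertz = 205000000 hertz
422 gigahertz = 422000000000 hertz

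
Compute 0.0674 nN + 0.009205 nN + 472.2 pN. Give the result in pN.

548.805 pN

In pN:
  0.0674 nN = 0.0674 × 10³ pN = 67.4
  0.009205 nN = 0.009205 × 10³ pN = 9.205
  472.2 pN → 472.2
Sum: 67.4 + 9.205 + 472.2 = 548.805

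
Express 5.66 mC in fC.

milli = 10^-3, femto = 10^-15; factor is 10^12.
5.66 × 10^12 = 5660000000000

5660000000000 fC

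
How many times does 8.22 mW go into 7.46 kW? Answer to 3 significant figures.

(7.46 × 10^3) / (8.22 × 10^-3) = 0.9075 × 10^6

908000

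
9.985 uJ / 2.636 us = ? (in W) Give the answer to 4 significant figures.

3.788 W

(9.985 × 10^-6) / (2.636 × 10^-6) = 3.78794 W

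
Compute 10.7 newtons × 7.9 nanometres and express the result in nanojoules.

10.7 × 7.9 × 10^-9 = 84.53 × 10^-9 J

84.53 nanojoules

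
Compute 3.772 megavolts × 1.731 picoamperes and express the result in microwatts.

3.772 × 10^6 × 1.731 × 10^-12 = 6.529332 × 10^-6 W

6.529332 microwatts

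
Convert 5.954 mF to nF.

milli = 10⁻³, nano = 10⁻⁹; factor is 10⁶.
5.954 × 10⁶ = 5954000

5954000 nF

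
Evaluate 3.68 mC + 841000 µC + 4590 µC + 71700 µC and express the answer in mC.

920.97 mC

In mC:
  3.68 mC → 3.68
  841000 µC = 841000 × 10^-3 mC = 841
  4590 µC = 4590 × 10^-3 mC = 4.59
  71700 µC = 71700 × 10^-3 mC = 71.7
Sum: 3.68 + 841 + 4.59 + 71.7 = 920.97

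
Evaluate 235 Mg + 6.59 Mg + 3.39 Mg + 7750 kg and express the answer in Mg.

252.73 Mg

In Mg:
  235 Mg → 235
  6.59 Mg → 6.59
  3.39 Mg → 3.39
  7750 kg = 7750e-3 Mg = 7.75
Sum: 235 + 6.59 + 3.39 + 7.75 = 252.73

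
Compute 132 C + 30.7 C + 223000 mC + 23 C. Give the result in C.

408.7 C

In C:
  132 C → 132
  30.7 C → 30.7
  223000 mC = 223000 × 10⁻³ C = 223
  23 C → 23
Sum: 132 + 30.7 + 223 + 23 = 408.7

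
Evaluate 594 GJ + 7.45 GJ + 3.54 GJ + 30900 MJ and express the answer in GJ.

In GJ:
  594 GJ → 594
  7.45 GJ → 7.45
  3.54 GJ → 3.54
  30900 MJ = 30900e-3 GJ = 30.9
Sum: 594 + 7.45 + 3.54 + 30.9 = 635.89

635.89 GJ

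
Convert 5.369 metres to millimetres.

5369 millimetres

(no prefix) = 10⁰, milli = 10⁻³; factor is 10³.
5.369 × 10³ = 5369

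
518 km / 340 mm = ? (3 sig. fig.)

(518 × 10³) / (340 × 10⁻³) = 1.524 × 10⁶

1520000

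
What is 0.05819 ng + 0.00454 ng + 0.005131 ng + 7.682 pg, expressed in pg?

75.543 pg

In pg:
  0.05819 ng = 0.05819 × 10³ pg = 58.19
  0.00454 ng = 0.00454 × 10³ pg = 4.54
  0.005131 ng = 0.005131 × 10³ pg = 5.131
  7.682 pg → 7.682
Sum: 58.19 + 4.54 + 5.131 + 7.682 = 75.543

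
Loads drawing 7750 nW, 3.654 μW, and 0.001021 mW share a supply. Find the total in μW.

In μW:
  7750 nW = 7750 × 10⁻³ μW = 7.75
  3.654 μW → 3.654
  0.001021 mW = 0.001021 × 10³ μW = 1.021
Sum: 7.75 + 3.654 + 1.021 = 12.425

12.425 μW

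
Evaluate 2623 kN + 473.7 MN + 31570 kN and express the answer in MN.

In MN:
  2623 kN = 2623 × 10^-3 MN = 2.623
  473.7 MN → 473.7
  31570 kN = 31570 × 10^-3 MN = 31.57
Sum: 2.623 + 473.7 + 31.57 = 507.893

507.893 MN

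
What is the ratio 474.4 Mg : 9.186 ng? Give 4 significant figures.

51640000000000000

(474.4e6) / (9.186e-9) = 51.644e15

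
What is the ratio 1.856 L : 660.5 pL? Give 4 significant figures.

2810000000

(1.856) / (660.5 × 10⁻¹²) = 0.00281 × 10¹²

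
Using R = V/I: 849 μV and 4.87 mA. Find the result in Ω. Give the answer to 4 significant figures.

0.1743 Ω

(849 × 10⁻⁶) / (4.87 × 10⁻³) = 174.333 × 10⁻³ Ω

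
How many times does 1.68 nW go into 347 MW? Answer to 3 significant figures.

(347 × 10⁶) / (1.68 × 10⁻⁹) = 206.5 × 10¹⁵

207000000000000000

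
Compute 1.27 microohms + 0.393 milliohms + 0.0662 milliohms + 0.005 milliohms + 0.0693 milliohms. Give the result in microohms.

534.77 microohms

In microohms:
  1.27 microohms → 1.27
  0.393 milliohms = 0.393 × 10^3 microohms = 393
  0.0662 milliohms = 0.0662 × 10^3 microohms = 66.2
  0.005 milliohms = 0.005 × 10^3 microohms = 5
  0.0693 milliohms = 0.0693 × 10^3 microohms = 69.3
Sum: 1.27 + 393 + 66.2 + 5 + 69.3 = 534.77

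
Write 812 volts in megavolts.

0.000812 megavolts

(no prefix) = 1e0, mega = 1e6; factor is 1e-6.
812 × 1e-6 = 0.000812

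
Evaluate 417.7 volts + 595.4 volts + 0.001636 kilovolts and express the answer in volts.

In volts:
  417.7 volts → 417.7
  595.4 volts → 595.4
  0.001636 kilovolts = 0.001636 × 10³ volts = 1.636
Sum: 417.7 + 595.4 + 1.636 = 1014.736

1014.736 volts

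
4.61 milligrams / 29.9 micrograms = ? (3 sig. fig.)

154

(4.61 × 10⁻³) / (29.9 × 10⁻⁶) = 0.1542 × 10³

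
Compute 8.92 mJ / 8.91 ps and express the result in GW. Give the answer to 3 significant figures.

(8.92 × 10^-3) / (8.91 × 10^-12) = 1.0011 × 10^9 W

1.00 GW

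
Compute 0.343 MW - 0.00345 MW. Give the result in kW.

In kW:
  0.343 MW = 0.343 × 10^3 kW = 343
  0.00345 MW = 0.00345 × 10^3 kW = 3.45
Difference: 343 - 3.45 = 339.55

339.55 kW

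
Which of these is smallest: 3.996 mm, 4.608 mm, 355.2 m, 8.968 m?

3.996 mm = 0.003996 m
4.608 mm = 0.004608 m
355.2 m = 355.2 m
8.968 m = 8.968 m

3.996 mm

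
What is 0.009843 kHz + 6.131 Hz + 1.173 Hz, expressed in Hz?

In Hz:
  0.009843 kHz = 0.009843e3 Hz = 9.843
  6.131 Hz → 6.131
  1.173 Hz → 1.173
Sum: 9.843 + 6.131 + 1.173 = 17.147

17.147 Hz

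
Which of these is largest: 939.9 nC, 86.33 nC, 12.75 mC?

12.75 mC

939.9 nC = 0.0000009399 C
86.33 nC = 0.00000008633 C
12.75 mC = 0.01275 C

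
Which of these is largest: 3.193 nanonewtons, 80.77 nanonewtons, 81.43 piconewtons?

80.77 nanonewtons

3.193 nanonewtons = 0.000000003193 newtons
80.77 nanonewtons = 0.00000008077 newtons
81.43 piconewtons = 0.00000000008143 newtons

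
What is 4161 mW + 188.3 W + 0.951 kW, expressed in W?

1143.461 W

In W:
  4161 mW = 4161 × 10^-3 W = 4.161
  188.3 W → 188.3
  0.951 kW = 0.951 × 10^3 W = 951
Sum: 4.161 + 188.3 + 951 = 1143.461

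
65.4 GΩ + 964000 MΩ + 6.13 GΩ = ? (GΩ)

1035.53 GΩ

In GΩ:
  65.4 GΩ → 65.4
  964000 MΩ = 964000e-3 GΩ = 964
  6.13 GΩ → 6.13
Sum: 65.4 + 964 + 6.13 = 1035.53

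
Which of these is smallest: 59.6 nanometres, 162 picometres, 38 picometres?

59.6 nanometres = 0.0000000596 metres
162 picometres = 0.000000000162 metres
38 picometres = 0.000000000038 metres

38 picometres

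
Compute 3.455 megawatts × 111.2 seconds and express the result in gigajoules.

3.455 × 10^6 × 111.2 = 384.196 × 10^6 J

0.384196 gigajoules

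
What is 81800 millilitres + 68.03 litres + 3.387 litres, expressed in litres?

153.217 litres

In litres:
  81800 millilitres = 81800 × 10^-3 litres = 81.8
  68.03 litres → 68.03
  3.387 litres → 3.387
Sum: 81.8 + 68.03 + 3.387 = 153.217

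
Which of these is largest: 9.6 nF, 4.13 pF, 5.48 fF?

9.6 nF = 0.0000000096 F
4.13 pF = 0.00000000000413 F
5.48 fF = 0.00000000000000548 F

9.6 nF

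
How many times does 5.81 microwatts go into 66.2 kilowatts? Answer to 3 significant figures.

(66.2 × 10³) / (5.81 × 10⁻⁶) = 11.39 × 10⁹

11400000000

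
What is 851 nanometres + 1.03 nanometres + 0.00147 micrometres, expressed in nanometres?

In nanometres:
  851 nanometres → 851
  1.03 nanometres → 1.03
  0.00147 micrometres = 0.00147e3 nanometres = 1.47
Sum: 851 + 1.03 + 1.47 = 853.5

853.5 nanometres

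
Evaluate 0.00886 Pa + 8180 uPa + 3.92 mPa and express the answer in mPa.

In mPa:
  0.00886 Pa = 0.00886e3 mPa = 8.86
  8180 uPa = 8180e-3 mPa = 8.18
  3.92 mPa → 3.92
Sum: 8.86 + 8.18 + 3.92 = 20.96

20.96 mPa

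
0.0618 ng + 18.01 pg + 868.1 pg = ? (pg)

In pg:
  0.0618 ng = 0.0618e3 pg = 61.8
  18.01 pg → 18.01
  868.1 pg → 868.1
Sum: 61.8 + 18.01 + 868.1 = 947.91

947.91 pg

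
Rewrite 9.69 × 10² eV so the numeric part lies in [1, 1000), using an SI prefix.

969 eV

= 969 eV; mantissa already in [1, 1000).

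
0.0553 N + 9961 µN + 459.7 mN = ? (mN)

524.961 mN

In mN:
  0.0553 N = 0.0553 × 10^3 mN = 55.3
  9961 µN = 9961 × 10^-3 mN = 9.961
  459.7 mN → 459.7
Sum: 55.3 + 9.961 + 459.7 = 524.961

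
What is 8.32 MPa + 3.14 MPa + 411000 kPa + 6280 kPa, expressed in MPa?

In MPa:
  8.32 MPa → 8.32
  3.14 MPa → 3.14
  411000 kPa = 411000 × 10^-3 MPa = 411
  6280 kPa = 6280 × 10^-3 MPa = 6.28
Sum: 8.32 + 3.14 + 411 + 6.28 = 428.74

428.74 MPa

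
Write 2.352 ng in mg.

0.000002352 mg

nano = 10⁻⁹, milli = 10⁻³; factor is 10⁻⁶.
2.352 × 10⁻⁶ = 0.000002352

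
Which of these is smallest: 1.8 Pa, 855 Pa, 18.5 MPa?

1.8 Pa

1.8 Pa = 1.8 Pa
855 Pa = 855 Pa
18.5 MPa = 18500000 Pa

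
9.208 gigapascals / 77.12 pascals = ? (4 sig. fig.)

(9.208 × 10⁹) / (77.12) = 0.1194 × 10⁹

119400000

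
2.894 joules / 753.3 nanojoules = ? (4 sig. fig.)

3842000

(2.894) / (753.3 × 10^-9) = 0.0038418 × 10^9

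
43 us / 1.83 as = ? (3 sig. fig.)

23500000000000

(43 × 10⁻⁶) / (1.83 × 10⁻¹⁸) = 23.5 × 10¹²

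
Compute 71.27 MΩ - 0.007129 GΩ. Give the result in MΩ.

64.141 MΩ

In MΩ:
  71.27 MΩ → 71.27
  0.007129 GΩ = 0.007129 × 10³ MΩ = 7.129
Difference: 71.27 - 7.129 = 64.141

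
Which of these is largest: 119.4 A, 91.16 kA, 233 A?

119.4 A = 119.4 A
91.16 kA = 91160 A
233 A = 233 A

91.16 kA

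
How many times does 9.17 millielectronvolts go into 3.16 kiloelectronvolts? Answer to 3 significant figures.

(3.16e3) / (9.17e-3) = 0.3446e6

345000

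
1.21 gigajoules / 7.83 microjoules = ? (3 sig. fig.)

(1.21e9) / (7.83e-6) = 0.1545e15

155000000000000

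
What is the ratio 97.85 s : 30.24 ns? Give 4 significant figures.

(97.85) / (30.24 × 10^-9) = 3.2358 × 10^9

3236000000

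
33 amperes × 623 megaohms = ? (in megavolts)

20559 megavolts

33 × 623e6 = 20559e6 V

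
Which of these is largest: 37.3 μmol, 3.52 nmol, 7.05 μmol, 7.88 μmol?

37.3 μmol

37.3 μmol = 0.0000373 mol
3.52 nmol = 0.00000000352 mol
7.05 μmol = 0.00000705 mol
7.88 μmol = 0.00000788 mol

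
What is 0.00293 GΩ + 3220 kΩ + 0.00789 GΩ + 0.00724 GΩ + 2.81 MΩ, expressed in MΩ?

In MΩ:
  0.00293 GΩ = 0.00293 × 10³ MΩ = 2.93
  3220 kΩ = 3220 × 10⁻³ MΩ = 3.22
  0.00789 GΩ = 0.00789 × 10³ MΩ = 7.89
  0.00724 GΩ = 0.00724 × 10³ MΩ = 7.24
  2.81 MΩ → 2.81
Sum: 2.93 + 3.22 + 7.89 + 7.24 + 2.81 = 24.09

24.09 MΩ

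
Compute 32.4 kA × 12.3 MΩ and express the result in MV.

398520 MV

32.4 × 10^3 × 12.3 × 10^6 = 398.52 × 10^9 V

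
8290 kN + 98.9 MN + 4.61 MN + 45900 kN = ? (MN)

157.7 MN

In MN:
  8290 kN = 8290 × 10^-3 MN = 8.29
  98.9 MN → 98.9
  4.61 MN → 4.61
  45900 kN = 45900 × 10^-3 MN = 45.9
Sum: 8.29 + 98.9 + 4.61 + 45.9 = 157.7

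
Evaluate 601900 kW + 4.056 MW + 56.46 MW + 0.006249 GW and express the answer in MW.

668.665 MW

In MW:
  601900 kW = 601900 × 10^-3 MW = 601.9
  4.056 MW → 4.056
  56.46 MW → 56.46
  0.006249 GW = 0.006249 × 10^3 MW = 6.249
Sum: 601.9 + 4.056 + 56.46 + 6.249 = 668.665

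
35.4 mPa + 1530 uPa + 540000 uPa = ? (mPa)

In mPa:
  35.4 mPa → 35.4
  1530 uPa = 1530e-3 mPa = 1.53
  540000 uPa = 540000e-3 mPa = 540
Sum: 35.4 + 1.53 + 540 = 576.93

576.93 mPa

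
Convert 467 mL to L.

0.467 L

milli = 10^-3, (no prefix) = 10^0; factor is 10^-3.
467 × 10^-3 = 0.467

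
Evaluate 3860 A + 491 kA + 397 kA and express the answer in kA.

In kA:
  3860 A = 3860e-3 kA = 3.86
  491 kA → 491
  397 kA → 397
Sum: 3.86 + 491 + 397 = 891.86

891.86 kA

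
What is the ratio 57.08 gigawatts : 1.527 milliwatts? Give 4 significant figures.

(57.08 × 10⁹) / (1.527 × 10⁻³) = 37.38 × 10¹²

37380000000000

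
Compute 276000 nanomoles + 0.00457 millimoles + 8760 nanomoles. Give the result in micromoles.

In micromoles:
  276000 nanomoles = 276000 × 10^-3 micromoles = 276
  0.00457 millimoles = 0.00457 × 10^3 micromoles = 4.57
  8760 nanomoles = 8760 × 10^-3 micromoles = 8.76
Sum: 276 + 4.57 + 8.76 = 289.33

289.33 micromoles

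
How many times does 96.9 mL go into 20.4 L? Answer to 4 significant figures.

210.5

(20.4) / (96.9 × 10⁻³) = 0.21053 × 10³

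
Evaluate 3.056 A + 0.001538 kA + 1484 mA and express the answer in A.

In A:
  3.056 A → 3.056
  0.001538 kA = 0.001538 × 10^3 A = 1.538
  1484 mA = 1484 × 10^-3 A = 1.484
Sum: 3.056 + 1.538 + 1.484 = 6.078

6.078 A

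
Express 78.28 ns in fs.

nano = 10⁻⁹, femto = 10⁻¹⁵; factor is 10⁶.
78.28 × 10⁶ = 78280000

78280000 fs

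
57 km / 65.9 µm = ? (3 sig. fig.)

(57 × 10³) / (65.9 × 10⁻⁶) = 0.8649 × 10⁹

865000000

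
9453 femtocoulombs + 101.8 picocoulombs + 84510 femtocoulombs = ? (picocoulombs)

195.763 picocoulombs

In picocoulombs:
  9453 femtocoulombs = 9453 × 10⁻³ picocoulombs = 9.453
  101.8 picocoulombs → 101.8
  84510 femtocoulombs = 84510 × 10⁻³ picocoulombs = 84.51
Sum: 9.453 + 101.8 + 84.51 = 195.763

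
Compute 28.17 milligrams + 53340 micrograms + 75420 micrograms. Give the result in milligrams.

In milligrams:
  28.17 milligrams → 28.17
  53340 micrograms = 53340e-3 milligrams = 53.34
  75420 micrograms = 75420e-3 milligrams = 75.42
Sum: 28.17 + 53.34 + 75.42 = 156.93

156.93 milligrams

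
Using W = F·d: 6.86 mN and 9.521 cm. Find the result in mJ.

6.86 × 10^-3 × 9.521 × 10^-2 = 65.31406 × 10^-5 J

0.6531406 mJ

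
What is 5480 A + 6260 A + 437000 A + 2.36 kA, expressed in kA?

In kA:
  5480 A = 5480 × 10^-3 kA = 5.48
  6260 A = 6260 × 10^-3 kA = 6.26
  437000 A = 437000 × 10^-3 kA = 437
  2.36 kA → 2.36
Sum: 5.48 + 6.26 + 437 + 2.36 = 451.1

451.1 kA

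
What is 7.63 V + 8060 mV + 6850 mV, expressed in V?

22.54 V

In V:
  7.63 V → 7.63
  8060 mV = 8060e-3 V = 8.06
  6850 mV = 6850e-3 V = 6.85
Sum: 7.63 + 8.06 + 6.85 = 22.54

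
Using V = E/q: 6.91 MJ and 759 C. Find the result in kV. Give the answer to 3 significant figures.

9.10 kV

(6.91 × 10⁶) / (759) = 0.0091041 × 10⁶ V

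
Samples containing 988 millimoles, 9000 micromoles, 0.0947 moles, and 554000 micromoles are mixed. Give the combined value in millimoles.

In millimoles:
  988 millimoles → 988
  9000 micromoles = 9000e-3 millimoles = 9
  0.0947 moles = 0.0947e3 millimoles = 94.7
  554000 micromoles = 554000e-3 millimoles = 554
Sum: 988 + 9 + 94.7 + 554 = 1645.7

1645.7 millimoles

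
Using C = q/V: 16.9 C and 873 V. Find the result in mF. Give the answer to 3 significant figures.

(16.9) / (873) = 0.019359 F

19.4 mF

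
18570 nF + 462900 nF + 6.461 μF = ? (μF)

487.931 μF

In μF:
  18570 nF = 18570e-3 μF = 18.57
  462900 nF = 462900e-3 μF = 462.9
  6.461 μF → 6.461
Sum: 18.57 + 462.9 + 6.461 = 487.931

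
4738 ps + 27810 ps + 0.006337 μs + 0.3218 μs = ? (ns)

In ns:
  4738 ps = 4738 × 10^-3 ns = 4.738
  27810 ps = 27810 × 10^-3 ns = 27.81
  0.006337 μs = 0.006337 × 10^3 ns = 6.337
  0.3218 μs = 0.3218 × 10^3 ns = 321.8
Sum: 4.738 + 27.81 + 6.337 + 321.8 = 360.685

360.685 ns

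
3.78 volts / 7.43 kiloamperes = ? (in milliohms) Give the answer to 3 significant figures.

(3.78) / (7.43 × 10^3) = 0.50875 × 10^-3 Ω

0.509 milliohms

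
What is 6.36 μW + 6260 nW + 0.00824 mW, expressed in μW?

In μW:
  6.36 μW → 6.36
  6260 nW = 6260e-3 μW = 6.26
  0.00824 mW = 0.00824e3 μW = 8.24
Sum: 6.36 + 6.26 + 8.24 = 20.86

20.86 μW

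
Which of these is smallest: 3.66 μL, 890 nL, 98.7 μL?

890 nL

3.66 μL = 0.00000366 L
890 nL = 0.00000089 L
98.7 μL = 0.0000987 L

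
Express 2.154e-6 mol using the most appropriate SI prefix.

= 2.154e-6 mol; 1e-6 is micro.

2.154 umol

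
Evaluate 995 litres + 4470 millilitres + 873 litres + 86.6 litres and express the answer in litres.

1959.07 litres

In litres:
  995 litres → 995
  4470 millilitres = 4470 × 10⁻³ litres = 4.47
  873 litres → 873
  86.6 litres → 86.6
Sum: 995 + 4.47 + 873 + 86.6 = 1959.07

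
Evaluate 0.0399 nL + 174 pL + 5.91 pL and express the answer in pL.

219.81 pL

In pL:
  0.0399 nL = 0.0399 × 10³ pL = 39.9
  174 pL → 174
  5.91 pL → 5.91
Sum: 39.9 + 174 + 5.91 = 219.81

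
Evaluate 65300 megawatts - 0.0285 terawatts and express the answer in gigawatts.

In gigawatts:
  65300 megawatts = 65300 × 10⁻³ gigawatts = 65.3
  0.0285 terawatts = 0.0285 × 10³ gigawatts = 28.5
Difference: 65.3 - 28.5 = 36.8

36.8 gigawatts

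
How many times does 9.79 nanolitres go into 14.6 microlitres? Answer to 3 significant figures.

1490

(14.6e-6) / (9.79e-9) = 1.491e3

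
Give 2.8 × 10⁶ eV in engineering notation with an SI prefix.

2.8 MeV

= 2.8 × 10⁶ eV; 10⁶ is mega.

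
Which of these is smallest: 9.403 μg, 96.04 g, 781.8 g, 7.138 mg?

9.403 μg

9.403 μg = 0.000009403 g
96.04 g = 96.04 g
781.8 g = 781.8 g
7.138 mg = 0.007138 g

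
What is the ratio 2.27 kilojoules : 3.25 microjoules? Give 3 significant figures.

(2.27e3) / (3.25e-6) = 0.6985e9

698000000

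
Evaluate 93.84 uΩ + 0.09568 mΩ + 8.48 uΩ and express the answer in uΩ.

In uΩ:
  93.84 uΩ → 93.84
  0.09568 mΩ = 0.09568 × 10^3 uΩ = 95.68
  8.48 uΩ → 8.48
Sum: 93.84 + 95.68 + 8.48 = 198

198 uΩ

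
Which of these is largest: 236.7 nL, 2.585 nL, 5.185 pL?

236.7 nL

236.7 nL = 0.0000002367 L
2.585 nL = 0.000000002585 L
5.185 pL = 0.000000000005185 L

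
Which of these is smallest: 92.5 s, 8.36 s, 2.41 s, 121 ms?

92.5 s = 92.5 s
8.36 s = 8.36 s
2.41 s = 2.41 s
121 ms = 0.121 s

121 ms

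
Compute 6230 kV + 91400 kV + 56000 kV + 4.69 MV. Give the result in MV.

In MV:
  6230 kV = 6230e-3 MV = 6.23
  91400 kV = 91400e-3 MV = 91.4
  56000 kV = 56000e-3 MV = 56
  4.69 MV → 4.69
Sum: 6.23 + 91.4 + 56 + 4.69 = 158.32

158.32 MV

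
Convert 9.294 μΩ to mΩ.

0.009294 mΩ

micro = 1e-6, milli = 1e-3; factor is 1e-3.
9.294 × 1e-3 = 0.009294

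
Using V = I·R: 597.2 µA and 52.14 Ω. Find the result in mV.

597.2e-6 × 52.14 = 31138.008e-6 V

31.138008 mV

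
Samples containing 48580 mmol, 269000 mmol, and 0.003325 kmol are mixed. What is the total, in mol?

320.905 mol

In mol:
  48580 mmol = 48580 × 10^-3 mol = 48.58
  269000 mmol = 269000 × 10^-3 mol = 269
  0.003325 kmol = 0.003325 × 10^3 mol = 3.325
Sum: 48.58 + 269 + 3.325 = 320.905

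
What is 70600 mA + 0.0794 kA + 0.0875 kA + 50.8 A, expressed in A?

In A:
  70600 mA = 70600 × 10⁻³ A = 70.6
  0.0794 kA = 0.0794 × 10³ A = 79.4
  0.0875 kA = 0.0875 × 10³ A = 87.5
  50.8 A → 50.8
Sum: 70.6 + 79.4 + 87.5 + 50.8 = 288.3

288.3 A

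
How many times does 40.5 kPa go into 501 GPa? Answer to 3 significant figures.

(501e9) / (40.5e3) = 12.37e6

12400000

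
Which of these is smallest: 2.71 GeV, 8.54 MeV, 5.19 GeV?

2.71 GeV = 2710000000 eV
8.54 MeV = 8540000 eV
5.19 GeV = 5190000000 eV

8.54 MeV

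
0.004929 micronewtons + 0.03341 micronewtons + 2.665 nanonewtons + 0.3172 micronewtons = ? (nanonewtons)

358.204 nanonewtons

In nanonewtons:
  0.004929 micronewtons = 0.004929e3 nanonewtons = 4.929
  0.03341 micronewtons = 0.03341e3 nanonewtons = 33.41
  2.665 nanonewtons → 2.665
  0.3172 micronewtons = 0.3172e3 nanonewtons = 317.2
Sum: 4.929 + 33.41 + 2.665 + 317.2 = 358.204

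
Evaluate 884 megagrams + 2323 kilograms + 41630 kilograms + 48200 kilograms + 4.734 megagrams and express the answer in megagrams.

980.887 megagrams

In megagrams:
  884 megagrams → 884
  2323 kilograms = 2323 × 10^-3 megagrams = 2.323
  41630 kilograms = 41630 × 10^-3 megagrams = 41.63
  48200 kilograms = 48200 × 10^-3 megagrams = 48.2
  4.734 megagrams → 4.734
Sum: 884 + 2.323 + 41.63 + 48.2 + 4.734 = 980.887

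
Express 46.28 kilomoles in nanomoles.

kilo = 10^3, nano = 10^-9; factor is 10^12.
46.28 × 10^12 = 46280000000000

46280000000000 nanomoles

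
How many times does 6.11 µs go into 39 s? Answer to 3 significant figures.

(39) / (6.11e-6) = 6.383e6

6380000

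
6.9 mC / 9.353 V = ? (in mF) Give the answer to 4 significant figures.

(6.9 × 10^-3) / (9.353) = 0.737731 × 10^-3 F

0.7377 mF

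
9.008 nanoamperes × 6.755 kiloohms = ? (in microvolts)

9.008 × 10^-9 × 6.755 × 10^3 = 60.84904 × 10^-6 V

60.84904 microvolts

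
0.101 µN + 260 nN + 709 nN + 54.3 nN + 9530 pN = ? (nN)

In nN:
  0.101 µN = 0.101e3 nN = 101
  260 nN → 260
  709 nN → 709
  54.3 nN → 54.3
  9530 pN = 9530e-3 nN = 9.53
Sum: 101 + 260 + 709 + 54.3 + 9.53 = 1133.83

1133.83 nN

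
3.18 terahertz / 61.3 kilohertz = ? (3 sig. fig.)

51900000

(3.18 × 10^12) / (61.3 × 10^3) = 0.05188 × 10^9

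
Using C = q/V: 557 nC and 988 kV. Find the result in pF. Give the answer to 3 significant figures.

0.564 pF

(557 × 10^-9) / (988 × 10^3) = 0.56377 × 10^-12 F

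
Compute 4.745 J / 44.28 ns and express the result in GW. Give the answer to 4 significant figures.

(4.745) / (44.28e-9) = 0.107159e9 W

0.1072 GW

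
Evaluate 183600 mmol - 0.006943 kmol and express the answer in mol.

In mol:
  183600 mmol = 183600e-3 mol = 183.6
  0.006943 kmol = 0.006943e3 mol = 6.943
Difference: 183.6 - 6.943 = 176.657

176.657 mol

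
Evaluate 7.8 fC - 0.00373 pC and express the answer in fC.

In fC:
  7.8 fC → 7.8
  0.00373 pC = 0.00373e3 fC = 3.73
Difference: 7.8 - 3.73 = 4.07

4.07 fC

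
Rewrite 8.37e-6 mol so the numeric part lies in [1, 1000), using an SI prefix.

8.37 μmol

= 8.37e-6 mol; 1e-6 is micro.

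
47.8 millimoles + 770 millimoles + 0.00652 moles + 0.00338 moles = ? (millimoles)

827.7 millimoles

In millimoles:
  47.8 millimoles → 47.8
  770 millimoles → 770
  0.00652 moles = 0.00652 × 10^3 millimoles = 6.52
  0.00338 moles = 0.00338 × 10^3 millimoles = 3.38
Sum: 47.8 + 770 + 6.52 + 3.38 = 827.7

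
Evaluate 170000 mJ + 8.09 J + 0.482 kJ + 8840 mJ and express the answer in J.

668.93 J

In J:
  170000 mJ = 170000e-3 J = 170
  8.09 J → 8.09
  0.482 kJ = 0.482e3 J = 482
  8840 mJ = 8840e-3 J = 8.84
Sum: 170 + 8.09 + 482 + 8.84 = 668.93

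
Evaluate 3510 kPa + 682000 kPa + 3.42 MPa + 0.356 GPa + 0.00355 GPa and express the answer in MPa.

In MPa:
  3510 kPa = 3510 × 10^-3 MPa = 3.51
  682000 kPa = 682000 × 10^-3 MPa = 682
  3.42 MPa → 3.42
  0.356 GPa = 0.356 × 10^3 MPa = 356
  0.00355 GPa = 0.00355 × 10^3 MPa = 3.55
Sum: 3.51 + 682 + 3.42 + 356 + 3.55 = 1048.48

1048.48 MPa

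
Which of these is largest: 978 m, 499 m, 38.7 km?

978 m = 978 m
499 m = 499 m
38.7 km = 38700 m

38.7 km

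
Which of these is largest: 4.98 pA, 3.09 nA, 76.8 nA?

4.98 pA = 0.00000000000498 A
3.09 nA = 0.00000000309 A
76.8 nA = 0.0000000768 A

76.8 nA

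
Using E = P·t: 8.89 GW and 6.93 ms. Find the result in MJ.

8.89e9 × 6.93e-3 = 61.6077e6 J

61.6077 MJ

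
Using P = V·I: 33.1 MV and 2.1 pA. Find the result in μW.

33.1 × 10^6 × 2.1 × 10^-12 = 69.51 × 10^-6 W

69.51 μW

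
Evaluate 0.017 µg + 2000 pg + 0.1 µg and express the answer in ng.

119 ng

In ng:
  0.017 µg = 0.017 × 10³ ng = 17
  2000 pg = 2000 × 10⁻³ ng = 2
  0.1 µg = 0.1 × 10³ ng = 100
Sum: 17 + 2 + 100 = 119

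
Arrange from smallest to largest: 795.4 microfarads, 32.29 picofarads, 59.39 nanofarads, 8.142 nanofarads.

795.4 microfarads = 0.0007954 farads
32.29 picofarads = 0.00000000003229 farads
59.39 nanofarads = 0.00000005939 farads
8.142 nanofarads = 0.000000008142 farads

32.29 picofarads < 8.142 nanofarads < 59.39 nanofarads < 795.4 microfarads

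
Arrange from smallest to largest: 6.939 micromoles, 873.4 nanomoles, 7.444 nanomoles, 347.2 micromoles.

7.444 nanomoles < 873.4 nanomoles < 6.939 micromoles < 347.2 micromoles

6.939 micromoles = 0.000006939 moles
873.4 nanomoles = 0.0000008734 moles
7.444 nanomoles = 0.000000007444 moles
347.2 micromoles = 0.0003472 moles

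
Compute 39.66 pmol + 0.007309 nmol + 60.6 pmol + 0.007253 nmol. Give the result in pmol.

In pmol:
  39.66 pmol → 39.66
  0.007309 nmol = 0.007309 × 10^3 pmol = 7.309
  60.6 pmol → 60.6
  0.007253 nmol = 0.007253 × 10^3 pmol = 7.253
Sum: 39.66 + 7.309 + 60.6 + 7.253 = 114.822

114.822 pmol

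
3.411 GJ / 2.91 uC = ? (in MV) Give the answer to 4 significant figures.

1172000000 MV

(3.411 × 10^9) / (2.91 × 10^-6) = 1.17216 × 10^15 V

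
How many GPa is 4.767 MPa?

0.004767 GPa

mega = 1e6, giga = 1e9; factor is 1e-3.
4.767 × 1e-3 = 0.004767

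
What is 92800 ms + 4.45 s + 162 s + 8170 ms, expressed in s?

267.42 s

In s:
  92800 ms = 92800e-3 s = 92.8
  4.45 s → 4.45
  162 s → 162
  8170 ms = 8170e-3 s = 8.17
Sum: 92.8 + 4.45 + 162 + 8.17 = 267.42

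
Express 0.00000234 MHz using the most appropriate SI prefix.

= 2.34 Hz; mantissa already in [1, 1000).

2.34 Hz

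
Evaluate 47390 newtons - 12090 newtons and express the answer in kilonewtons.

35.3 kilonewtons

In kilonewtons:
  47390 newtons = 47390 × 10⁻³ kilonewtons = 47.39
  12090 newtons = 12090 × 10⁻³ kilonewtons = 12.09
Difference: 47.39 - 12.09 = 35.3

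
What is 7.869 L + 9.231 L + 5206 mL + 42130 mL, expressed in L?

In L:
  7.869 L → 7.869
  9.231 L → 9.231
  5206 mL = 5206 × 10^-3 L = 5.206
  42130 mL = 42130 × 10^-3 L = 42.13
Sum: 7.869 + 9.231 + 5.206 + 42.13 = 64.436

64.436 L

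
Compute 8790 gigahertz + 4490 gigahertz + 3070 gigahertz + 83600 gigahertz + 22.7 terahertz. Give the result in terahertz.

In terahertz:
  8790 gigahertz = 8790e-3 terahertz = 8.79
  4490 gigahertz = 4490e-3 terahertz = 4.49
  3070 gigahertz = 3070e-3 terahertz = 3.07
  83600 gigahertz = 83600e-3 terahertz = 83.6
  22.7 terahertz → 22.7
Sum: 8.79 + 4.49 + 3.07 + 83.6 + 22.7 = 122.65

122.65 terahertz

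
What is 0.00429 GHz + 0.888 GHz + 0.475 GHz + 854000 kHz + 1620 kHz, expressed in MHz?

2222.91 MHz

In MHz:
  0.00429 GHz = 0.00429 × 10³ MHz = 4.29
  0.888 GHz = 0.888 × 10³ MHz = 888
  0.475 GHz = 0.475 × 10³ MHz = 475
  854000 kHz = 854000 × 10⁻³ MHz = 854
  1620 kHz = 1620 × 10⁻³ MHz = 1.62
Sum: 4.29 + 888 + 475 + 854 + 1.62 = 2222.91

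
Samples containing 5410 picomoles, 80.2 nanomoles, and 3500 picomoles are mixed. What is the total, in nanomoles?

89.11 nanomoles

In nanomoles:
  5410 picomoles = 5410e-3 nanomoles = 5.41
  80.2 nanomoles → 80.2
  3500 picomoles = 3500e-3 nanomoles = 3.5
Sum: 5.41 + 80.2 + 3.5 = 89.11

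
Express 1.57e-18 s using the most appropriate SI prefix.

= 1.57e-18 s; 1e-18 is atto.

1.57 as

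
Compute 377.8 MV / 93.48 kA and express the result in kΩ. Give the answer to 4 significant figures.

(377.8 × 10^6) / (93.48 × 10^3) = 4.04151 × 10^3 Ω

4.042 kΩ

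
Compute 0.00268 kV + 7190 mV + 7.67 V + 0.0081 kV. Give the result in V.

25.64 V

In V:
  0.00268 kV = 0.00268 × 10^3 V = 2.68
  7190 mV = 7190 × 10^-3 V = 7.19
  7.67 V → 7.67
  0.0081 kV = 0.0081 × 10^3 V = 8.1
Sum: 2.68 + 7.19 + 7.67 + 8.1 = 25.64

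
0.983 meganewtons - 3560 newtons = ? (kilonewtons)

In kilonewtons:
  0.983 meganewtons = 0.983 × 10³ kilonewtons = 983
  3560 newtons = 3560 × 10⁻³ kilonewtons = 3.56
Difference: 983 - 3.56 = 979.44

979.44 kilonewtons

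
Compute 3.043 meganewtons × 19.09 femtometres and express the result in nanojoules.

3.043 × 10^6 × 19.09 × 10^-15 = 58.09087 × 10^-9 J

58.09087 nanojoules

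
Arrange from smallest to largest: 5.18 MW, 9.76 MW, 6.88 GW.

5.18 MW < 9.76 MW < 6.88 GW

5.18 MW = 5180000 W
9.76 MW = 9760000 W
6.88 GW = 6880000000 W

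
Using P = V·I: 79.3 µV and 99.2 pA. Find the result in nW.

0.00000786656 nW

79.3 × 10⁻⁶ × 99.2 × 10⁻¹² = 7866.56 × 10⁻¹⁸ W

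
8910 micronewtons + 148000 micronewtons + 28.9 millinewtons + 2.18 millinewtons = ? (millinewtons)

In millinewtons:
  8910 micronewtons = 8910 × 10⁻³ millinewtons = 8.91
  148000 micronewtons = 148000 × 10⁻³ millinewtons = 148
  28.9 millinewtons → 28.9
  2.18 millinewtons → 2.18
Sum: 8.91 + 148 + 28.9 + 2.18 = 187.99

187.99 millinewtons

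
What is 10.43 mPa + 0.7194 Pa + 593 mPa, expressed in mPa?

In mPa:
  10.43 mPa → 10.43
  0.7194 Pa = 0.7194 × 10^3 mPa = 719.4
  593 mPa → 593
Sum: 10.43 + 719.4 + 593 = 1322.83

1322.83 mPa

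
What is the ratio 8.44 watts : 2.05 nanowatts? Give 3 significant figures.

(8.44) / (2.05 × 10⁻⁹) = 4.117 × 10⁹

4120000000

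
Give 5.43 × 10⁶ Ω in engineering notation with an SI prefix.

5.43 MΩ

= 5.43 × 10⁶ Ω; 10⁶ is mega.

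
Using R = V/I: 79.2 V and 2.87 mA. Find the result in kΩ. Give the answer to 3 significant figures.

27.6 kΩ

(79.2) / (2.87 × 10⁻³) = 27.596 × 10³ Ω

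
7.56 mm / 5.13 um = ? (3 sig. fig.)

1470

(7.56 × 10^-3) / (5.13 × 10^-6) = 1.474 × 10^3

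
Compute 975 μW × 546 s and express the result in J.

975 × 10^-6 × 546 = 532350 × 10^-6 J

0.53235 J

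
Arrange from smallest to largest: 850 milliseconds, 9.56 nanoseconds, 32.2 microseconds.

850 milliseconds = 0.85 seconds
9.56 nanoseconds = 0.00000000956 seconds
32.2 microseconds = 0.0000322 seconds

9.56 nanoseconds < 32.2 microseconds < 850 milliseconds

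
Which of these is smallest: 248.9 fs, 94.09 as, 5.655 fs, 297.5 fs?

248.9 fs = 0.0000000000002489 s
94.09 as = 0.00000000000000009409 s
5.655 fs = 0.000000000000005655 s
297.5 fs = 0.0000000000002975 s

94.09 as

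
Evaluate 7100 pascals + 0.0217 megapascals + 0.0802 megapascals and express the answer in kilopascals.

109 kilopascals

In kilopascals:
  7100 pascals = 7100 × 10^-3 kilopascals = 7.1
  0.0217 megapascals = 0.0217 × 10^3 kilopascals = 21.7
  0.0802 megapascals = 0.0802 × 10^3 kilopascals = 80.2
Sum: 7.1 + 21.7 + 80.2 = 109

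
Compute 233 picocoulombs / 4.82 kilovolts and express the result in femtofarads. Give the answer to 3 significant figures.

48.3 femtofarads

(233 × 10⁻¹²) / (4.82 × 10³) = 48.34 × 10⁻¹⁵ F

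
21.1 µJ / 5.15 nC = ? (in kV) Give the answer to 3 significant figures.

4.10 kV

(21.1 × 10^-6) / (5.15 × 10^-9) = 4.0971 × 10^3 V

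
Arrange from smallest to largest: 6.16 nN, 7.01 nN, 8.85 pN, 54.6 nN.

8.85 pN < 6.16 nN < 7.01 nN < 54.6 nN

6.16 nN = 0.00000000616 N
7.01 nN = 0.00000000701 N
8.85 pN = 0.00000000000885 N
54.6 nN = 0.0000000546 N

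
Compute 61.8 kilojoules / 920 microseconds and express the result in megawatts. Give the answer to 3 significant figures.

(61.8e3) / (920e-6) = 0.067174e9 W

67.2 megawatts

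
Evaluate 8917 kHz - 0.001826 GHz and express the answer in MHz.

In MHz:
  8917 kHz = 8917 × 10⁻³ MHz = 8.917
  0.001826 GHz = 0.001826 × 10³ MHz = 1.826
Difference: 8.917 - 1.826 = 7.091

7.091 MHz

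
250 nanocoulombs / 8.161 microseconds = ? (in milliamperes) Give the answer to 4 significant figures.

30.63 milliamperes

(250 × 10⁻⁹) / (8.161 × 10⁻⁶) = 30.6335 × 10⁻³ A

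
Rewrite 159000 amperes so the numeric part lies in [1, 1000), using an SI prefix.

159 kiloamperes

= 159 × 10³ amperes; 10³ is kilo.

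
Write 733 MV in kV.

733000 kV

mega = 10⁶, kilo = 10³; factor is 10³.
733 × 10³ = 733000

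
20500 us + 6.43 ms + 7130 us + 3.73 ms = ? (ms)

37.79 ms

In ms:
  20500 us = 20500e-3 ms = 20.5
  6.43 ms → 6.43
  7130 us = 7130e-3 ms = 7.13
  3.73 ms → 3.73
Sum: 20.5 + 6.43 + 7.13 + 3.73 = 37.79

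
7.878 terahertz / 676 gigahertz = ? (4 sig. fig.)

11.65

(7.878 × 10^12) / (676 × 10^9) = 0.011654 × 10^3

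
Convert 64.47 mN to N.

0.06447 N

milli = 1e-3, (no prefix) = 1e0; factor is 1e-3.
64.47 × 1e-3 = 0.06447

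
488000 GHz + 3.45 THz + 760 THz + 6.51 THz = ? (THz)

1257.96 THz

In THz:
  488000 GHz = 488000 × 10^-3 THz = 488
  3.45 THz → 3.45
  760 THz → 760
  6.51 THz → 6.51
Sum: 488 + 3.45 + 760 + 6.51 = 1257.96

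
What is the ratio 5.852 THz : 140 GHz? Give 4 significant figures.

(5.852 × 10^12) / (140 × 10^9) = 0.0418 × 10^3

41.80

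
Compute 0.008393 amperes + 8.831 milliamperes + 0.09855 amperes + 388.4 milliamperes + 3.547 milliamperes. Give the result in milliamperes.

507.721 milliamperes

In milliamperes:
  0.008393 amperes = 0.008393e3 milliamperes = 8.393
  8.831 milliamperes → 8.831
  0.09855 amperes = 0.09855e3 milliamperes = 98.55
  388.4 milliamperes → 388.4
  3.547 milliamperes → 3.547
Sum: 8.393 + 8.831 + 98.55 + 388.4 + 3.547 = 507.721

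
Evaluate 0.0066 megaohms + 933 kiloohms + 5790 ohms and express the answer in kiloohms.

In kiloohms:
  0.0066 megaohms = 0.0066 × 10^3 kiloohms = 6.6
  933 kiloohms → 933
  5790 ohms = 5790 × 10^-3 kiloohms = 5.79
Sum: 6.6 + 933 + 5.79 = 945.39

945.39 kiloohms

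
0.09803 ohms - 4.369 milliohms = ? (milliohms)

93.661 milliohms

In milliohms:
  0.09803 ohms = 0.09803 × 10^3 milliohms = 98.03
  4.369 milliohms → 4.369
Difference: 98.03 - 4.369 = 93.661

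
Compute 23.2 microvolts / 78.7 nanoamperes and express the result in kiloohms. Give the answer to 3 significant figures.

(23.2 × 10⁻⁶) / (78.7 × 10⁻⁹) = 0.29479 × 10³ Ω

0.295 kiloohms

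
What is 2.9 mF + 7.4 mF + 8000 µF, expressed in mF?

In mF:
  2.9 mF → 2.9
  7.4 mF → 7.4
  8000 µF = 8000 × 10^-3 mF = 8
Sum: 2.9 + 7.4 + 8 = 18.3

18.3 mF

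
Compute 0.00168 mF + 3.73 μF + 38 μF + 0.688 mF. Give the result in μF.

731.41 μF

In μF:
  0.00168 mF = 0.00168 × 10^3 μF = 1.68
  3.73 μF → 3.73
  38 μF → 38
  0.688 mF = 0.688 × 10^3 μF = 688
Sum: 1.68 + 3.73 + 38 + 688 = 731.41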